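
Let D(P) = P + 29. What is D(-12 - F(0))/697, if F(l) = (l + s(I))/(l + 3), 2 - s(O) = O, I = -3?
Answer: 46/2091 ≈ 0.021999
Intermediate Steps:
s(O) = 2 - O
F(l) = (5 + l)/(3 + l) (F(l) = (l + (2 - 1*(-3)))/(l + 3) = (l + (2 + 3))/(3 + l) = (l + 5)/(3 + l) = (5 + l)/(3 + l))
D(P) = 29 + P
D(-12 - F(0))/697 = (29 + (-12 - (5 + 0)/(3 + 0)))/697 = (29 + (-12 - 5/3))*(1/697) = (29 - 41/3)*(1/697) = (46/3)*(1/697) = 46/2091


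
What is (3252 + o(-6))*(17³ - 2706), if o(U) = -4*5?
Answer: 7133024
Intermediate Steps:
o(U) = -20
(3252 + o(-6))*(17³ - 2706) = (3252 - 20)*(17³ - 2706) = 3232*(4913 - 2706) = 3232*2207 = 7133024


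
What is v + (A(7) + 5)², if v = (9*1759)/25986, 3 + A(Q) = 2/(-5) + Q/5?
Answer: 83235/8662 ≈ 9.6092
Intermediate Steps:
A(Q) = -17/5 + Q/5 (A(Q) = -3 + (2/(-5) + Q/5) = -3 + (2*(-⅕) + Q*(⅕)) = -3 + (-⅖ + Q/5) = -17/5 + Q/5)
v = 5277/8662 (v = 15831*(1/25986) = 5277/8662 ≈ 0.60921)
v + (A(7) + 5)² = 5277/8662 + ((-17/5 + (⅕)*7) + 5)² = 5277/8662 + ((-17/5 + 7/5) + 5)² = 5277/8662 + (-2 + 5)² = 5277/8662 + 3² = 5277/8662 + 9 = 83235/8662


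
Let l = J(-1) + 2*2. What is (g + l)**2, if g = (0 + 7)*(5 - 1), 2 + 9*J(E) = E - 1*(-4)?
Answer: 83521/81 ≈ 1031.1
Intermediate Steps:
J(E) = 2/9 + E/9 (J(E) = -2/9 + (E - 1*(-4))/9 = -2/9 + (E + 4)/9 = -2/9 + (4 + E)/9 = -2/9 + (4/9 + E/9) = 2/9 + E/9)
g = 28 (g = 7*4 = 28)
l = 37/9 (l = (2/9 + (1/9)*(-1)) + 2*2 = (2/9 - 1/9) + 4 = 1/9 + 4 = 37/9 ≈ 4.1111)
(g + l)**2 = (28 + 37/9)**2 = (289/9)**2 = 83521/81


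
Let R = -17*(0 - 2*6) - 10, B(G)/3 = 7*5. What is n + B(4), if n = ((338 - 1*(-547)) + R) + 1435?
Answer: 2619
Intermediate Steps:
B(G) = 105 (B(G) = 3*(7*5) = 3*35 = 105)
R = 194 (R = -17*(0 - 12) - 10 = -17*(-12) - 10 = 204 - 10 = 194)
n = 2514 (n = ((338 - 1*(-547)) + 194) + 1435 = ((338 + 547) + 194) + 1435 = (885 + 194) + 1435 = 1079 + 1435 = 2514)
n + B(4) = 2514 + 105 = 2619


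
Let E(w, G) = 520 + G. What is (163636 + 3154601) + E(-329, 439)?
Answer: 3319196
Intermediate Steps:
(163636 + 3154601) + E(-329, 439) = (163636 + 3154601) + (520 + 439) = 3318237 + 959 = 3319196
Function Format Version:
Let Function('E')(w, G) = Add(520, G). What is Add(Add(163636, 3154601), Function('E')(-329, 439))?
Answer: 3319196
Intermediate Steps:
Add(Add(163636, 3154601), Function('E')(-329, 439)) = Add(Add(163636, 3154601), Add(520, 439)) = Add(3318237, 959) = 3319196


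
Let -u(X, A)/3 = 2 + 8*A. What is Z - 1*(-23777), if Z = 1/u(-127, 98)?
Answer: 56066165/2358 ≈ 23777.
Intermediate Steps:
u(X, A) = -6 - 24*A (u(X, A) = -3*(2 + 8*A) = -6 - 24*A)
Z = -1/2358 (Z = 1/(-6 - 24*98) = 1/(-6 - 2352) = 1/(-2358) = -1/2358 ≈ -0.00042409)
Z - 1*(-23777) = -1/2358 - 1*(-23777) = -1/2358 + 23777 = 56066165/2358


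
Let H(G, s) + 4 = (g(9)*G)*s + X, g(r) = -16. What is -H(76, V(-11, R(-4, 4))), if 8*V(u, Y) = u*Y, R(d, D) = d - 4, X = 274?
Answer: 13106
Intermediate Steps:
R(d, D) = -4 + d
V(u, Y) = Y*u/8 (V(u, Y) = (u*Y)/8 = (Y*u)/8 = Y*u/8)
H(G, s) = 270 - 16*G*s (H(G, s) = -4 + ((-16*G)*s + 274) = -4 + (-16*G*s + 274) = -4 + (274 - 16*G*s) = 270 - 16*G*s)
-H(76, V(-11, R(-4, 4))) = -(270 - 16*76*(⅛)*(-4 - 4)*(-11)) = -(270 - 16*76*(⅛)*(-8)*(-11)) = -(270 - 16*76*11) = -(270 - 13376) = -1*(-13106) = 13106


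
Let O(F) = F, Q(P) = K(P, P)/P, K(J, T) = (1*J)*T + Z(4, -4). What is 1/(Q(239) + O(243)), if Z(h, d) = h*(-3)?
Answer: 239/115186 ≈ 0.0020749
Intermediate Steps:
Z(h, d) = -3*h
K(J, T) = -12 + J*T (K(J, T) = (1*J)*T - 3*4 = J*T - 12 = -12 + J*T)
Q(P) = (-12 + P²)/P (Q(P) = (-12 + P*P)/P = (-12 + P²)/P)
1/(Q(239) + O(243)) = 1/((239 - 12/239) + 243) = 1/(57109/239 + 243) = 1/(115186/239) = 239/115186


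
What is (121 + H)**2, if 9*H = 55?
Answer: 1308736/81 ≈ 16157.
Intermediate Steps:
H = 55/9 (H = (1/9)*55 = 55/9 ≈ 6.1111)
(121 + H)**2 = (121 + 55/9)**2 = (1144/9)**2 = 1308736/81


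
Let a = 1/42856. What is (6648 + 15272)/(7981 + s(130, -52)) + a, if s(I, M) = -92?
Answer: 939411409/338090984 ≈ 2.7786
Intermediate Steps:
a = 1/42856 ≈ 2.3334e-5
(6648 + 15272)/(7981 + s(130, -52)) + a = (6648 + 15272)/(7981 - 92) + 1/42856 = 21920/7889 + 1/42856 = 939411409/338090984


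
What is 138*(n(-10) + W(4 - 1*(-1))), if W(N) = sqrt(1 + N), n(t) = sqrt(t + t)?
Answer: 138*sqrt(6) + 276*I*sqrt(5) ≈ 338.03 + 617.15*I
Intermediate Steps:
n(t) = sqrt(2)*sqrt(t) (n(t) = sqrt(2*t) = sqrt(2)*sqrt(t))
138*(n(-10) + W(4 - 1*(-1))) = 138*(sqrt(2)*sqrt(-10) + sqrt(1 + (4 - 1*(-1)))) = 138*(sqrt(2)*(I*sqrt(10)) + sqrt(1 + (4 + 1))) = 138*(2*I*sqrt(5) + sqrt(1 + 5)) = 138*(2*I*sqrt(5) + sqrt(6)) = 138*(sqrt(6) + 2*I*sqrt(5)) = 138*sqrt(6) + 276*I*sqrt(5)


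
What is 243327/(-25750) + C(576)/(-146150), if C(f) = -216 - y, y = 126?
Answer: -711068691/75267250 ≈ -9.4473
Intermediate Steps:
C(f) = -342 (C(f) = -216 - 1*126 = -216 - 126 = -342)
243327/(-25750) + C(576)/(-146150) = 243327/(-25750) - 342/(-146150) = 243327*(-1/25750) - 342*(-1/146150) = -243327/25750 + 171/73075 = -711068691/75267250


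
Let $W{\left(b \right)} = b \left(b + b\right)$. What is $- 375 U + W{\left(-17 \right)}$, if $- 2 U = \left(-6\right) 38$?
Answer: $-42172$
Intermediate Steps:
$W{\left(b \right)} = 2 b^{2}$ ($W{\left(b \right)} = b 2 b = 2 b^{2}$)
$U = 114$ ($U = - \frac{\left(-6\right) 38}{2} = \left(- \frac{1}{2}\right) \left(-228\right) = 114$)
$- 375 U + W{\left(-17 \right)} = \left(-375\right) 114 + 2 \left(-17\right)^{2} = -42750 + 2 \cdot 289 = -42750 + 578 = -42172$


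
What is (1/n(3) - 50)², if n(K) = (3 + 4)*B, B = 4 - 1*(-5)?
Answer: 9916201/3969 ≈ 2498.4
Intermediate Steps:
B = 9 (B = 4 + 5 = 9)
n(K) = 63 (n(K) = (3 + 4)*9 = 7*9 = 63)
(1/n(3) - 50)² = (1/63 - 50)² = (-3149/63)² = 9916201/3969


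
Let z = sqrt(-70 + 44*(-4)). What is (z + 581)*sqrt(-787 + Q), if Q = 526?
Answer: -3*sqrt(7134) + 1743*I*sqrt(29) ≈ -253.39 + 9386.3*I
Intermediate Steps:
z = I*sqrt(246) (z = sqrt(-70 - 176) = sqrt(-246) = I*sqrt(246) ≈ 15.684*I)
(z + 581)*sqrt(-787 + Q) = (I*sqrt(246) + 581)*sqrt(-787 + 526) = (581 + I*sqrt(246))*sqrt(-261) = (581 + I*sqrt(246))*(3*I*sqrt(29)) = 3*I*sqrt(29)*(581 + I*sqrt(246))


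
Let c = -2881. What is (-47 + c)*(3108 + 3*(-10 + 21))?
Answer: -9196848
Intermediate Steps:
(-47 + c)*(3108 + 3*(-10 + 21)) = (-47 - 2881)*(3108 + 3*(-10 + 21)) = -2928*(3108 + 3*11) = -2928*(3108 + 33) = -2928*3141 = -9196848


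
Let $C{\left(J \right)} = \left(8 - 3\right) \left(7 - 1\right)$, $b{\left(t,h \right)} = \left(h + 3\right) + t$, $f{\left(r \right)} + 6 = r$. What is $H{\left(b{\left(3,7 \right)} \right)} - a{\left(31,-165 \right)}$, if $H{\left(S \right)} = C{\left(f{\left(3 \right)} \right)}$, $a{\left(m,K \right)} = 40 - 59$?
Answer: $49$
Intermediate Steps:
$f{\left(r \right)} = -6 + r$
$a{\left(m,K \right)} = -19$
$b{\left(t,h \right)} = 3 + h + t$ ($b{\left(t,h \right)} = \left(3 + h\right) + t = 3 + h + t$)
$C{\left(J \right)} = 30$ ($C{\left(J \right)} = 5 \cdot 6 = 30$)
$H{\left(S \right)} = 30$
$H{\left(b{\left(3,7 \right)} \right)} - a{\left(31,-165 \right)} = 30 - -19 = 30 + 19 = 49$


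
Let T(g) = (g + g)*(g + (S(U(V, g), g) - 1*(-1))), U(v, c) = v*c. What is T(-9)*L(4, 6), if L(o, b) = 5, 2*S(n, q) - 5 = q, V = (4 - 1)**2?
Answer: 900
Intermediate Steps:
V = 9 (V = 3**2 = 9)
U(v, c) = c*v
S(n, q) = 5/2 + q/2
T(g) = 2*g*(7/2 + 3*g/2) (T(g) = (g + g)*(g + ((5/2 + g/2) - 1*(-1))) = (2*g)*(g + ((5/2 + g/2) + 1)) = (2*g)*(g + (7/2 + g/2)) = (2*g)*(7/2 + 3*g/2) = 2*g*(7/2 + 3*g/2))
T(-9)*L(4, 6) = -9*(7 + 3*(-9))*5 = -9*(7 - 27)*5 = -9*(-20)*5 = 180*5 = 900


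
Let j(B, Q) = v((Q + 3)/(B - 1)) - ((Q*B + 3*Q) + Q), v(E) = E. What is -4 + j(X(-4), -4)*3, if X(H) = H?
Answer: -17/5 ≈ -3.4000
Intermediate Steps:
j(B, Q) = -4*Q + (3 + Q)/(-1 + B) - B*Q (j(B, Q) = (Q + 3)/(B - 1) - ((Q*B + 3*Q) + Q) = (3 + Q)/(-1 + B) - ((B*Q + 3*Q) + Q) = (3 + Q)/(-1 + B) - ((3*Q + B*Q) + Q) = (3 + Q)/(-1 + B) - (4*Q + B*Q) = (3 + Q)/(-1 + B) + (-4*Q - B*Q) = -4*Q + (3 + Q)/(-1 + B) - B*Q)
-4 + j(X(-4), -4)*3 = -4 + ((3 - 4 - 1*(-4)*(-1 - 4)*(4 - 4))/(-1 - 4))*3 = -4 + ((3 - 4 - 1*(-4)*(-5)*0)/(-5))*3 = -4 - (3 - 4 + 0)/5*3 = -4 - ⅕*(-1)*3 = -4 + (⅕)*3 = -4 + ⅗ = -17/5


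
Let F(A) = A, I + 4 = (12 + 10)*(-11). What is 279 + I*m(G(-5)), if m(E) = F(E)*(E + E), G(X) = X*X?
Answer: -307221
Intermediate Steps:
I = -246 (I = -4 + (12 + 10)*(-11) = -4 + 22*(-11) = -4 - 242 = -246)
G(X) = X²
m(E) = 2*E² (m(E) = E*(E + E) = E*(2*E) = 2*E²)
279 + I*m(G(-5)) = 279 - 492*((-5)²)² = 279 - 492*25² = 279 - 492*625 = 279 - 246*1250 = 279 - 307500 = -307221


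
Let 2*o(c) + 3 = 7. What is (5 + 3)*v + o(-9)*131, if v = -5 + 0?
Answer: 222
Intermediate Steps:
v = -5
o(c) = 2 (o(c) = -3/2 + (½)*7 = -3/2 + 7/2 = 2)
(5 + 3)*v + o(-9)*131 = (5 + 3)*(-5) + 2*131 = 8*(-5) + 262 = -40 + 262 = 222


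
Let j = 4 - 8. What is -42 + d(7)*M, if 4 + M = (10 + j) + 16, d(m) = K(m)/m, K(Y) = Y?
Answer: -24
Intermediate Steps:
j = -4
d(m) = 1 (d(m) = m/m = 1)
M = 18 (M = -4 + ((10 - 4) + 16) = -4 + (6 + 16) = -4 + 22 = 18)
-42 + d(7)*M = -42 + 1*18 = -42 + 18 = -24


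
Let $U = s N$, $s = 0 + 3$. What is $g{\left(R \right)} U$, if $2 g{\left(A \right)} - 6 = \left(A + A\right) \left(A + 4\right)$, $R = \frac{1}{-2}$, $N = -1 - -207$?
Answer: $\frac{1545}{2} \approx 772.5$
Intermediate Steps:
$N = 206$ ($N = -1 + 207 = 206$)
$s = 3$
$R = - \frac{1}{2} \approx -0.5$
$g{\left(A \right)} = 3 + A \left(4 + A\right)$ ($g{\left(A \right)} = 3 + \frac{\left(A + A\right) \left(A + 4\right)}{2} = 3 + \frac{2 A \left(4 + A\right)}{2} = 3 + A \left(4 + A\right)$)
$U = 618$ ($U = 3 \cdot 206 = 618$)
$g{\left(R \right)} U = \left(3 + \left(- \frac{1}{2}\right)^{2} + 4 \left(- \frac{1}{2}\right)\right) 618 = \left(3 + \frac{1}{4} - 2\right) 618 = \frac{5}{4} \cdot 618 = \frac{1545}{2}$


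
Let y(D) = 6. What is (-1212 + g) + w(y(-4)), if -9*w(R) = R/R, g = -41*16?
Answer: -16813/9 ≈ -1868.1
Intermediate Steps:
g = -656
w(R) = -1/9 (w(R) = -R/(9*R) = -1/9*1 = -1/9)
(-1212 + g) + w(y(-4)) = (-1212 - 656) - 1/9 = -1868 - 1/9 = -16813/9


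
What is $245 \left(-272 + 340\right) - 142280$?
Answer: $-125620$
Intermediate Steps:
$245 \left(-272 + 340\right) - 142280 = 245 \cdot 68 - 142280 = 16660 - 142280 = -125620$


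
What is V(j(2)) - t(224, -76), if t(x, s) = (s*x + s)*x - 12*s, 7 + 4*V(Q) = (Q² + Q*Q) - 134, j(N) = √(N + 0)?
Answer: 15317815/4 ≈ 3.8295e+6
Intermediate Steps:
j(N) = √N
V(Q) = -141/4 + Q²/2 (V(Q) = -7/4 + ((Q² + Q*Q) - 134)/4 = -7/4 + ((Q² + Q²) - 134)/4 = -7/4 + (2*Q² - 134)/4 = -7/4 + (-134 + 2*Q²)/4 = -7/4 + (-67/2 + Q²/2) = -141/4 + Q²/2)
t(x, s) = -12*s + x*(s + s*x) (t(x, s) = (s + s*x)*x - 12*s = x*(s + s*x) - 12*s = -12*s + x*(s + s*x))
V(j(2)) - t(224, -76) = (-141/4 + (√2)²/2) - (-76)*(-12 + 224 + 224²) = (-141/4 + (½)*2) - (-76)*(-12 + 224 + 50176) = (-141/4 + 1) - (-76)*50388 = -137/4 - 1*(-3829488) = -137/4 + 3829488 = 15317815/4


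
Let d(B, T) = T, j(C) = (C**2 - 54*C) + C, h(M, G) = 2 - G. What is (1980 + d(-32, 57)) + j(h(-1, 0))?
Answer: 1935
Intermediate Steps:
j(C) = C**2 - 53*C
(1980 + d(-32, 57)) + j(h(-1, 0)) = (1980 + 57) + (2 - 1*0)*(-53 + (2 - 1*0)) = 2037 + (2 + 0)*(-53 + (2 + 0)) = 2037 + 2*(-53 + 2) = 2037 + 2*(-51) = 2037 - 102 = 1935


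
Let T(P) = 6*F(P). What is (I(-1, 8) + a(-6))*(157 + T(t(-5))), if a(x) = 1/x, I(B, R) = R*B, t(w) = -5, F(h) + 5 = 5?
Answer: -7693/6 ≈ -1282.2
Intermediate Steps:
F(h) = 0 (F(h) = -5 + 5 = 0)
I(B, R) = B*R
T(P) = 0 (T(P) = 6*0 = 0)
(I(-1, 8) + a(-6))*(157 + T(t(-5))) = (-1*8 + 1/(-6))*(157 + 0) = (-8 - ⅙)*157 = -49/6*157 = -7693/6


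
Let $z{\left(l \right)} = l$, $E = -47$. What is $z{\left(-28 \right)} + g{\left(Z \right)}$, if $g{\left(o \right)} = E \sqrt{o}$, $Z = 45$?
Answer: $-28 - 141 \sqrt{5} \approx -343.29$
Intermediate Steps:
$g{\left(o \right)} = - 47 \sqrt{o}$
$z{\left(-28 \right)} + g{\left(Z \right)} = -28 - 47 \sqrt{45} = -28 - 47 \cdot 3 \sqrt{5} = -28 - 141 \sqrt{5}$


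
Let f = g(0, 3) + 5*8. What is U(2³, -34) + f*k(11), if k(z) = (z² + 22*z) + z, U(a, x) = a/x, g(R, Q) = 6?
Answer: 292464/17 ≈ 17204.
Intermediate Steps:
k(z) = z² + 23*z
f = 46 (f = 6 + 5*8 = 6 + 40 = 46)
U(2³, -34) + f*k(11) = 2³/(-34) + 46*(11*(23 + 11)) = 8*(-1/34) + 46*(11*34) = -4/17 + 46*374 = -4/17 + 17204 = 292464/17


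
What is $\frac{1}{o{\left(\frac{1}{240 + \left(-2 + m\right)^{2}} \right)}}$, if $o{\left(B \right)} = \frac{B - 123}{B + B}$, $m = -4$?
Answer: $- \frac{2}{33947} \approx -5.8915 \cdot 10^{-5}$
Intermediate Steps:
$o{\left(B \right)} = \frac{-123 + B}{2 B}$
$\frac{1}{o{\left(\frac{1}{240 + \left(-2 + m\right)^{2}} \right)}} = \frac{1}{\frac{1}{2} \frac{1}{\frac{1}{240 + \left(-2 - 4\right)^{2}}} \left(-123 + \frac{1}{240 + \left(-2 - 4\right)^{2}}\right)} = \frac{1}{\frac{1}{2} \frac{1}{\frac{1}{240 + \left(-6\right)^{2}}} \left(-123 + \frac{1}{240 + \left(-6\right)^{2}}\right)} = \frac{1}{\frac{1}{2} \frac{1}{\frac{1}{240 + 36}} \left(-123 + \frac{1}{240 + 36}\right)} = \frac{1}{\frac{1}{2} \frac{1}{\frac{1}{276}} \left(-123 + \frac{1}{276}\right)} = \frac{1}{\frac{1}{2} \cdot 276 \left(- \frac{33947}{276}\right)} = \frac{1}{- \frac{33947}{2}} = - \frac{2}{33947}$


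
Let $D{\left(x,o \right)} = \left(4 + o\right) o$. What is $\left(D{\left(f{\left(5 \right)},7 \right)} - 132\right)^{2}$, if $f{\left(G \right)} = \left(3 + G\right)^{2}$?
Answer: $3025$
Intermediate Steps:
$D{\left(x,o \right)} = o \left(4 + o\right)$
$\left(D{\left(f{\left(5 \right)},7 \right)} - 132\right)^{2} = \left(7 \left(4 + 7\right) - 132\right)^{2} = \left(7 \cdot 11 - 132\right)^{2} = \left(77 - 132\right)^{2} = \left(-55\right)^{2} = 3025$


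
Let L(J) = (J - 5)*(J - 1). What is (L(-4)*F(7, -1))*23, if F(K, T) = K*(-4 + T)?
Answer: -36225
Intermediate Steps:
L(J) = (-1 + J)*(-5 + J) (L(J) = (-5 + J)*(-1 + J) = (-1 + J)*(-5 + J))
(L(-4)*F(7, -1))*23 = ((5 + (-4)² - 6*(-4))*(7*(-4 - 1)))*23 = ((5 + 16 + 24)*(7*(-5)))*23 = (45*(-35))*23 = -1575*23 = -36225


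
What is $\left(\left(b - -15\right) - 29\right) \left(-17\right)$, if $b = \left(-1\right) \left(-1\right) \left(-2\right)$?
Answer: $272$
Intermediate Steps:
$b = -2$ ($b = 1 \left(-2\right) = -2$)
$\left(\left(b - -15\right) - 29\right) \left(-17\right) = \left(\left(-2 - -15\right) - 29\right) \left(-17\right) = \left(\left(-2 + 15\right) - 29\right) \left(-17\right) = \left(13 - 29\right) \left(-17\right) = \left(-16\right) \left(-17\right) = 272$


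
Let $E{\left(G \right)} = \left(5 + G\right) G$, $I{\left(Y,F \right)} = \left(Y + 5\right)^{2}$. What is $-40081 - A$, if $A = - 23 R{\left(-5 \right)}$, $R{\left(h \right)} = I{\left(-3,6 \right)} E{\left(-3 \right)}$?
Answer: $-40633$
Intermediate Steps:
$I{\left(Y,F \right)} = \left(5 + Y\right)^{2}$
$E{\left(G \right)} = G \left(5 + G\right)$
$R{\left(h \right)} = -24$ ($R{\left(h \right)} = \left(5 - 3\right)^{2} \left(- 3 \left(5 - 3\right)\right) = 2^{2} \left(\left(-3\right) 2\right) = 4 \left(-6\right) = -24$)
$A = 552$ ($A = \left(-23\right) \left(-24\right) = 552$)
$-40081 - A = -40081 - 552 = -40633$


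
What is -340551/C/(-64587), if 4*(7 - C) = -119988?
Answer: 113517/645956116 ≈ 0.00017573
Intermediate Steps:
C = 30004 (C = 7 - 1/4*(-119988) = 7 + 29997 = 30004)
-340551/C/(-64587) = -340551/30004/(-64587) = -340551*1/30004*(-1/64587) = -340551/30004*(-1/64587) = 113517/645956116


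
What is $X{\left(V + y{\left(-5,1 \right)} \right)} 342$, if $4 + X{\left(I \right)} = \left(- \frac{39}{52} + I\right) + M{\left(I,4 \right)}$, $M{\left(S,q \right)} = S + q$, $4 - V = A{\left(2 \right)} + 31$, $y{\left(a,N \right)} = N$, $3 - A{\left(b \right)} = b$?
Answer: $- \frac{37449}{2} \approx -18725.0$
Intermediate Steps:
$A{\left(b \right)} = 3 - b$
$V = -28$ ($V = 4 - \left(\left(3 - 2\right) + 31\right) = 4 - \left(1 + 31\right) = 4 - 32 = -28$)
$X{\left(I \right)} = - \frac{3}{4} + 2 I$ ($X{\left(I \right)} = -4 + \left(\left(- \frac{39}{52} + I\right) + \left(I + 4\right)\right) = -4 + \left(\left(\left(-39\right) \frac{1}{52} + I\right) + \left(4 + I\right)\right) = -4 + \left(\left(- \frac{3}{4} + I\right) + \left(4 + I\right)\right) = -4 + \left(\frac{13}{4} + 2 I\right) = - \frac{3}{4} + 2 I$)
$X{\left(V + y{\left(-5,1 \right)} \right)} 342 = \left(- \frac{3}{4} + 2 \left(-28 + 1\right)\right) 342 = \left(- \frac{3}{4} + 2 \left(-27\right)\right) 342 = \left(- \frac{3}{4} - 54\right) 342 = \left(- \frac{219}{4}\right) 342 = - \frac{37449}{2}$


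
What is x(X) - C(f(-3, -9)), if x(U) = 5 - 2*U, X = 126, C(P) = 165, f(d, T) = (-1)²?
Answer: -412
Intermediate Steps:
f(d, T) = 1
x(X) - C(f(-3, -9)) = (5 - 2*126) - 1*165 = (5 - 252) - 165 = -247 - 165 = -412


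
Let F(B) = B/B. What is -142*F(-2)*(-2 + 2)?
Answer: 0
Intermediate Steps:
F(B) = 1
-142*F(-2)*(-2 + 2) = -142*(-2 + 2) = -142*0 = 0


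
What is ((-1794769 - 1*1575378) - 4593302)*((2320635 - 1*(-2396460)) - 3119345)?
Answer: -12723600639750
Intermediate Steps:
((-1794769 - 1*1575378) - 4593302)*((2320635 - 1*(-2396460)) - 3119345) = ((-1794769 - 1575378) - 4593302)*((2320635 + 2396460) - 3119345) = (-3370147 - 4593302)*(4717095 - 3119345) = -7963449*1597750 = -12723600639750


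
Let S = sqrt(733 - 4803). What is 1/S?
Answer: -I*sqrt(4070)/4070 ≈ -0.015675*I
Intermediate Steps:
S = I*sqrt(4070) (S = sqrt(-4070) = I*sqrt(4070) ≈ 63.797*I)
1/S = 1/(I*sqrt(4070)) = -I*sqrt(4070)/4070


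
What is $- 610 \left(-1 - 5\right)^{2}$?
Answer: $-21960$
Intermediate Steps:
$- 610 \left(-1 - 5\right)^{2} = - 610 \left(-6\right)^{2} = \left(-610\right) 36 = -21960$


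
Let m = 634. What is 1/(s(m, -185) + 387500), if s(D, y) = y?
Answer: 1/387315 ≈ 2.5819e-6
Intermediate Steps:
1/(s(m, -185) + 387500) = 1/(-185 + 387500) = 1/387315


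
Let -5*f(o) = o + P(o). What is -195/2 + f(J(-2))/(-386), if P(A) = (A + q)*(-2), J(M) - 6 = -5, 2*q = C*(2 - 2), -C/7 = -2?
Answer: -94088/965 ≈ -97.500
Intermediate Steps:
C = 14 (C = -7*(-2) = 14)
q = 0 (q = (14*(2 - 2))/2 = (14*0)/2 = (½)*0 = 0)
J(M) = 1 (J(M) = 6 - 5 = 1)
P(A) = -2*A (P(A) = (A + 0)*(-2) = A*(-2) = -2*A)
f(o) = o/5 (f(o) = -(o - 2*o)/5 = -(-1)*o/5 = o/5)
-195/2 + f(J(-2))/(-386) = -195/2 + ((⅕)*1)/(-386) = -195*½ + (⅕)*(-1/386) = -195/2 - 1/1930 = -94088/965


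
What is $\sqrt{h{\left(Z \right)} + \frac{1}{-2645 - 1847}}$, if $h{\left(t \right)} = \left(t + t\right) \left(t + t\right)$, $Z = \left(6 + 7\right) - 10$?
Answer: $\frac{\sqrt{181601453}}{2246} \approx 6.0$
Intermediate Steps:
$Z = 3$ ($Z = 13 - 10 = 3$)
$h{\left(t \right)} = 4 t^{2}$ ($h{\left(t \right)} = 2 t 2 t = 4 t^{2}$)
$\sqrt{h{\left(Z \right)} + \frac{1}{-2645 - 1847}} = \sqrt{4 \cdot 3^{2} + \frac{1}{-2645 - 1847}} = \sqrt{4 \cdot 9 + \frac{1}{-4492}} = \sqrt{36 - \frac{1}{4492}} = \sqrt{\frac{161711}{4492}} = \frac{\sqrt{181601453}}{2246}$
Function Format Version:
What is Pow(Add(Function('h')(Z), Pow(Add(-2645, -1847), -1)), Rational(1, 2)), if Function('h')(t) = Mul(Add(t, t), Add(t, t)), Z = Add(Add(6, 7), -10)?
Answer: Mul(Rational(1, 2246), Pow(181601453, Rational(1, 2))) ≈ 6.0000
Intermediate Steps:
Z = 3 (Z = Add(13, -10) = 3)
Function('h')(t) = Mul(4, Pow(t, 2)) (Function('h')(t) = Mul(Mul(2, t), Mul(2, t)) = Mul(4, Pow(t, 2)))
Pow(Add(Function('h')(Z), Pow(Add(-2645, -1847), -1)), Rational(1, 2)) = Pow(Add(Mul(4, Pow(3, 2)), Pow(Add(-2645, -1847), -1)), Rational(1, 2)) = Pow(Add(Mul(4, 9), Pow(-4492, -1)), Rational(1, 2)) = Pow(Add(36, Rational(-1, 4492)), Rational(1, 2)) = Pow(Rational(161711, 4492), Rational(1, 2)) = Mul(Rational(1, 2246), Pow(181601453, Rational(1, 2)))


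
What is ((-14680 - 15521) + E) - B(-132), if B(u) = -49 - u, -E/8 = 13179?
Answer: -135716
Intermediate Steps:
E = -105432 (E = -8*13179 = -105432)
((-14680 - 15521) + E) - B(-132) = ((-14680 - 15521) - 105432) - (-49 - 1*(-132)) = (-30201 - 105432) - (-49 + 132) = -135633 - 1*83 = -135633 - 83 = -135716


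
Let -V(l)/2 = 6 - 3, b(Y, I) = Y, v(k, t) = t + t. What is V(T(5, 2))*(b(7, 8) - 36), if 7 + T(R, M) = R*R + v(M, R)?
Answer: 174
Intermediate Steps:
v(k, t) = 2*t
T(R, M) = -7 + R**2 + 2*R (T(R, M) = -7 + (R*R + 2*R) = -7 + (R**2 + 2*R) = -7 + R**2 + 2*R)
V(l) = -6 (V(l) = -2*(6 - 3) = -2*3 = -6)
V(T(5, 2))*(b(7, 8) - 36) = -6*(7 - 36) = -6*(-29) = 174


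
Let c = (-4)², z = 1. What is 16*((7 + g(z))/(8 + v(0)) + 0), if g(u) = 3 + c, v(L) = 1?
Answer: 416/9 ≈ 46.222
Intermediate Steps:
c = 16
g(u) = 19 (g(u) = 3 + 16 = 19)
16*((7 + g(z))/(8 + v(0)) + 0) = 16*((7 + 19)/(8 + 1) + 0) = 16*(26/9 + 0) = 16*(26/9) = 416/9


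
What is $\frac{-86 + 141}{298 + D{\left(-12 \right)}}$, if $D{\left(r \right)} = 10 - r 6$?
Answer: $\frac{11}{76} \approx 0.14474$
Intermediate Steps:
$D{\left(r \right)} = 10 - 6 r$
$\frac{-86 + 141}{298 + D{\left(-12 \right)}} = \frac{-86 + 141}{298 + \left(10 - -72\right)} = \frac{55}{298 + \left(10 + 72\right)} = \frac{55}{298 + 82} = \frac{55}{380} = 55 \cdot \frac{1}{380} = \frac{11}{76}$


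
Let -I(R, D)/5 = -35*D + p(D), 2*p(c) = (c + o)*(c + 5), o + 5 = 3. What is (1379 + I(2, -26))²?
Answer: 21538881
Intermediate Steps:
o = -2 (o = -5 + 3 = -2)
p(c) = (-2 + c)*(5 + c)/2 (p(c) = ((c - 2)*(c + 5))/2 = ((-2 + c)*(5 + c))/2 = (-2 + c)*(5 + c)/2)
I(R, D) = 25 - 5*D²/2 + 335*D/2 (I(R, D) = -5*(-35*D + (-5 + D²/2 + 3*D/2)) = -5*(-5 + D²/2 - 67*D/2) = 25 - 5*D²/2 + 335*D/2)
(1379 + I(2, -26))² = (1379 + (25 - 5/2*(-26)² + (335/2)*(-26)))² = (1379 + (25 - 5/2*676 - 4355))² = (1379 + (25 - 1690 - 4355))² = (1379 - 6020)² = (-4641)² = 21538881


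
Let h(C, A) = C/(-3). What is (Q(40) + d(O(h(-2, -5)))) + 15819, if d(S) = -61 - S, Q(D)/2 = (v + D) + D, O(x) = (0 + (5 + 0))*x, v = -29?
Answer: 47570/3 ≈ 15857.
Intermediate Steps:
h(C, A) = -C/3 (h(C, A) = C*(-1/3) = -C/3)
O(x) = 5*x (O(x) = (0 + 5)*x = 5*x)
Q(D) = -58 + 4*D (Q(D) = 2*((-29 + D) + D) = 2*(-29 + 2*D) = -58 + 4*D)
(Q(40) + d(O(h(-2, -5)))) + 15819 = ((-58 + 4*40) + (-61 - 5*(-1/3*(-2)))) + 15819 = ((-58 + 160) + (-61 - 5*2/3)) + 15819 = (102 + (-61 - 1*10/3)) + 15819 = (102 + (-61 - 10/3)) + 15819 = (102 - 193/3) + 15819 = 113/3 + 15819 = 47570/3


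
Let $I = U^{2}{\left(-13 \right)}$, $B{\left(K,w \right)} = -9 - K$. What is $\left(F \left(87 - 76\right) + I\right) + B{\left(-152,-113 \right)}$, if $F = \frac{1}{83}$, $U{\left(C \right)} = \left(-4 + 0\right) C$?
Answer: $\frac{236312}{83} \approx 2847.1$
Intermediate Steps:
$U{\left(C \right)} = - 4 C$
$I = 2704$ ($I = \left(\left(-4\right) \left(-13\right)\right)^{2} = 52^{2} = 2704$)
$F = \frac{1}{83} \approx 0.012048$
$\left(F \left(87 - 76\right) + I\right) + B{\left(-152,-113 \right)} = \left(\frac{87 - 76}{83} + 2704\right) - -143 = \left(\frac{1}{83} \cdot 11 + 2704\right) + \left(-9 + 152\right) = \left(\frac{11}{83} + 2704\right) + 143 = \frac{224443}{83} + 143 = \frac{236312}{83}$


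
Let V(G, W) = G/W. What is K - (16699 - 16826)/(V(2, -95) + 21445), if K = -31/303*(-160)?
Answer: 1123169975/68588191 ≈ 16.376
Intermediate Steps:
K = 4960/303 (K = -31*1/303*(-160) = -31/303*(-160) = 4960/303 ≈ 16.370)
K - (16699 - 16826)/(V(2, -95) + 21445) = 4960/303 - (16699 - 16826)/(2/(-95) + 21445) = 4960/303 - (-127)/(2*(-1/95) + 21445) = 4960/303 - (-127)/(-2/95 + 21445) = 4960/303 - (-127)/2037273/95 = 4960/303 - (-127)*95/2037273 = 4960/303 - 1*(-12065/2037273) = 4960/303 + 12065/2037273 = 1123169975/68588191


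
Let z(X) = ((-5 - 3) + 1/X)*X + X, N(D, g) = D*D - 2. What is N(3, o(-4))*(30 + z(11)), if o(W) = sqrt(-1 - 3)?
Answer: -322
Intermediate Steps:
o(W) = 2*I (o(W) = sqrt(-4) = 2*I)
N(D, g) = -2 + D**2 (N(D, g) = D**2 - 2 = -2 + D**2)
z(X) = X + X*(-8 + 1/X) (z(X) = (-8 + 1/X)*X + X = X*(-8 + 1/X) + X = X + X*(-8 + 1/X))
N(3, o(-4))*(30 + z(11)) = (-2 + 3**2)*(30 + (1 - 7*11)) = (-2 + 9)*(30 + (1 - 77)) = 7*(30 - 76) = 7*(-46) = -322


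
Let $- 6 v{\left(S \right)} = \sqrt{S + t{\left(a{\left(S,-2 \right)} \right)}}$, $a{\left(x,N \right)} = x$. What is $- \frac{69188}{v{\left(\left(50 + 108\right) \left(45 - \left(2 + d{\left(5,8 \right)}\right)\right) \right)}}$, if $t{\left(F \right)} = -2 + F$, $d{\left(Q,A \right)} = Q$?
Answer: $\frac{69188 \sqrt{1334}}{667} \approx 3788.6$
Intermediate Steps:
$v{\left(S \right)} = - \frac{\sqrt{-2 + 2 S}}{6}$ ($v{\left(S \right)} = - \frac{\sqrt{S + \left(-2 + S\right)}}{6} = - \frac{\sqrt{-2 + 2 S}}{6}$)
$- \frac{69188}{v{\left(\left(50 + 108\right) \left(45 - \left(2 + d{\left(5,8 \right)}\right)\right) \right)}} = - \frac{69188}{\left(- \frac{1}{6}\right) \sqrt{-2 + 2 \left(50 + 108\right) \left(45 - 7\right)}} = - \frac{69188}{\left(- \frac{1}{6}\right) \sqrt{-2 + 2 \cdot 158 \left(45 - 7\right)}} = - \frac{69188}{\left(- \frac{1}{6}\right) \sqrt{-2 + 2 \cdot 158 \cdot 38}} = - \frac{69188}{\left(- \frac{1}{6}\right) \sqrt{-2 + 2 \cdot 6004}} = - \frac{69188}{\left(- \frac{1}{6}\right) \sqrt{-2 + 12008}} = - \frac{69188}{\left(- \frac{1}{6}\right) \sqrt{12006}} = - \frac{69188}{\left(- \frac{1}{6}\right) 3 \sqrt{1334}} = - \frac{69188}{\left(- \frac{1}{2}\right) \sqrt{1334}} = - 69188 \left(- \frac{\sqrt{1334}}{667}\right) = \frac{69188 \sqrt{1334}}{667}$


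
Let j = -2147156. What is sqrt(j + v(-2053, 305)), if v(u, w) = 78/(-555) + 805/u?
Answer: I*sqrt(309731276362097815)/379805 ≈ 1465.3*I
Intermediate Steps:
v(u, w) = -26/185 + 805/u (v(u, w) = 78*(-1/555) + 805/u = -26/185 + 805/u)
sqrt(j + v(-2053, 305)) = sqrt(-2147156 + (-26/185 + 805/(-2053))) = sqrt(-2147156 + (-26/185 + 805*(-1/2053))) = sqrt(-2147156 + (-26/185 - 805/2053)) = sqrt(-2147156 - 202303/379805) = sqrt(-815500786883/379805) = I*sqrt(309731276362097815)/379805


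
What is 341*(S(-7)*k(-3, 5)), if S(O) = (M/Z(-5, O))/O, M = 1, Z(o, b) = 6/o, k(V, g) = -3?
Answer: -1705/14 ≈ -121.79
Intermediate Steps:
S(O) = -5/(6*O) (S(O) = (1/(6/(-5)))/O = (1/(6*(-⅕)))/O = (1/(-6/5))/O = (1*(-⅚))/O = -5/(6*O))
341*(S(-7)*k(-3, 5)) = 341*(-⅚/(-7)*(-3)) = 341*(-⅚*(-⅐)*(-3)) = 341*((5/42)*(-3)) = 341*(-5/14) = -1705/14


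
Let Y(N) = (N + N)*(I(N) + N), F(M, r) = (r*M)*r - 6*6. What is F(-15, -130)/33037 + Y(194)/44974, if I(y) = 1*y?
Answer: -3214502968/742903019 ≈ -4.3270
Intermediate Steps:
I(y) = y
F(M, r) = -36 + M*r² (F(M, r) = (M*r)*r - 36 = M*r² - 36 = -36 + M*r²)
Y(N) = 4*N² (Y(N) = (N + N)*(N + N) = (2*N)*(2*N) = 4*N²)
F(-15, -130)/33037 + Y(194)/44974 = (-36 - 15*(-130)²)/33037 + (4*194²)/44974 = (-36 - 15*16900)*(1/33037) + (4*37636)*(1/44974) = (-36 - 253500)*(1/33037) + 150544*(1/44974) = -253536*1/33037 + 75272/22487 = -253536/33037 + 75272/22487 = -3214502968/742903019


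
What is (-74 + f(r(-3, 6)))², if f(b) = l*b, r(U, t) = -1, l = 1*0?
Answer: 5476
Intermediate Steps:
l = 0
f(b) = 0 (f(b) = 0*b = 0)
(-74 + f(r(-3, 6)))² = (-74 + 0)² = (-74)² = 5476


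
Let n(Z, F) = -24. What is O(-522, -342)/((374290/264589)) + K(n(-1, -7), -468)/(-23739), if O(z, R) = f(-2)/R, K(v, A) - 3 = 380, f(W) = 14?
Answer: -3260996327/72351486810 ≈ -0.045072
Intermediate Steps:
K(v, A) = 383 (K(v, A) = 3 + 380 = 383)
O(z, R) = 14/R
O(-522, -342)/((374290/264589)) + K(n(-1, -7), -468)/(-23739) = (14/(-342))/((374290/264589)) + 383/(-23739) = (14*(-1/342))/((374290*(1/264589))) + 383*(-1/23739) = -7/(171*374290/264589) - 383/23739 = -7/171*264589/374290 - 383/23739 = -264589/9143370 - 383/23739 = -3260996327/72351486810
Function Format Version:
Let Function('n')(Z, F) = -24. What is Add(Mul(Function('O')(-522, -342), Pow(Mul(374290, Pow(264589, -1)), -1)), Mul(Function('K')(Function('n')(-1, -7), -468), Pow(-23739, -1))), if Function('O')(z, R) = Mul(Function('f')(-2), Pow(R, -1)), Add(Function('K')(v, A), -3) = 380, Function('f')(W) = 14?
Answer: Rational(-3260996327, 72351486810) ≈ -0.045072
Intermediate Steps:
Function('K')(v, A) = 383 (Function('K')(v, A) = Add(3, 380) = 383)
Function('O')(z, R) = Mul(14, Pow(R, -1))
Add(Mul(Function('O')(-522, -342), Pow(Mul(374290, Pow(264589, -1)), -1)), Mul(Function('K')(Function('n')(-1, -7), -468), Pow(-23739, -1))) = Add(Mul(Mul(14, Pow(-342, -1)), Pow(Mul(374290, Pow(264589, -1)), -1)), Mul(383, Pow(-23739, -1))) = Add(Mul(Mul(14, Rational(-1, 342)), Pow(Mul(374290, Rational(1, 264589)), -1)), Mul(383, Rational(-1, 23739))) = Add(Mul(Rational(-7, 171), Pow(Rational(374290, 264589), -1)), Rational(-383, 23739)) = Add(Mul(Rational(-7, 171), Rational(264589, 374290)), Rational(-383, 23739)) = Add(Rational(-264589, 9143370), Rational(-383, 23739)) = Rational(-3260996327, 72351486810)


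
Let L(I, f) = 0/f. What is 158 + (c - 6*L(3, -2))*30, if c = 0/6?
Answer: 158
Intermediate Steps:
L(I, f) = 0
c = 0 (c = 0*(⅙) = 0)
158 + (c - 6*L(3, -2))*30 = 158 + (0 - 6*0)*30 = 158 + (0 + 0)*30 = 158 + 0*30 = 158 + 0 = 158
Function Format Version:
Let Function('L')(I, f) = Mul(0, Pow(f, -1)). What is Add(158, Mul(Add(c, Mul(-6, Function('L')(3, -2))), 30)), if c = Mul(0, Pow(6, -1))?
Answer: 158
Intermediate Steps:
Function('L')(I, f) = 0
c = 0 (c = Mul(0, Rational(1, 6)) = 0)
Add(158, Mul(Add(c, Mul(-6, Function('L')(3, -2))), 30)) = Add(158, Mul(Add(0, Mul(-6, 0)), 30)) = Add(158, Mul(Add(0, 0), 30)) = Add(158, Mul(0, 30)) = Add(158, 0) = 158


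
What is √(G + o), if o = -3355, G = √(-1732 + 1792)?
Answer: √(-3355 + 2*√15) ≈ 57.855*I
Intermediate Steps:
G = 2*√15 (G = √60 = 2*√15 ≈ 7.7460)
√(G + o) = √(2*√15 - 3355) = √(-3355 + 2*√15)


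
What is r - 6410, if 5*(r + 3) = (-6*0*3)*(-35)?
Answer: -6413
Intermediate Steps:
r = -3 (r = -3 + ((-6*0*3)*(-35))/5 = -3 + ((0*3)*(-35))/5 = -3 + (0*(-35))/5 = -3 + (1/5)*0 = -3 + 0 = -3)
r - 6410 = -3 - 6410 = -6413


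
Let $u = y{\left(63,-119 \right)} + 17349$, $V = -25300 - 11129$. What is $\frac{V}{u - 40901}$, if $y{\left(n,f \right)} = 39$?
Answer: $\frac{36429}{23513} \approx 1.5493$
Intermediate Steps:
$V = -36429$ ($V = -25300 - 11129 = -36429$)
$u = 17388$ ($u = 39 + 17349 = 17388$)
$\frac{V}{u - 40901} = - \frac{36429}{17388 - 40901} = - \frac{36429}{-23513} = \left(-36429\right) \left(- \frac{1}{23513}\right) = \frac{36429}{23513}$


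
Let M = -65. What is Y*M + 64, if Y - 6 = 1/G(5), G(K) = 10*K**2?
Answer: -16313/50 ≈ -326.26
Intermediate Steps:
Y = 1501/250 (Y = 6 + 1/(10*5**2) = 6 + 1/(10*25) = 6 + 1/250 = 1501/250 ≈ 6.0040)
Y*M + 64 = (1501/250)*(-65) + 64 = -19513/50 + 64 = -16313/50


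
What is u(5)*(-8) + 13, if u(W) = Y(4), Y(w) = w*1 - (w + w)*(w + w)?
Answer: 493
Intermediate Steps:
Y(w) = w - 4*w² (Y(w) = w - 2*w*2*w = w - 4*w²)
u(W) = -60 (u(W) = 4*(1 - 4*4) = 4*(1 - 16) = 4*(-15) = -60)
u(5)*(-8) + 13 = -60*(-8) + 13 = 480 + 13 = 493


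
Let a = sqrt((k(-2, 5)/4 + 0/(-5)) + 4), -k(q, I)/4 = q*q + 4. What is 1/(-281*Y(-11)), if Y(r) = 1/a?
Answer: -2*I/281 ≈ -0.0071174*I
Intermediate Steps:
k(q, I) = -16 - 4*q**2 (k(q, I) = -4*(q*q + 4) = -4*(q**2 + 4) = -4*(4 + q**2) = -16 - 4*q**2)
a = 2*I (a = sqrt(((-16 - 4*(-2)**2)/4 + 0/(-5)) + 4) = sqrt(((-16 - 4*4)*(1/4) + 0*(-1/5)) + 4) = sqrt(((-16 - 16)*(1/4) + 0) + 4) = sqrt((-32*1/4 + 0) + 4) = sqrt((-8 + 0) + 4) = sqrt(-8 + 4) = sqrt(-4) = 2*I ≈ 2.0*I)
Y(r) = -I/2 (Y(r) = 1/(2*I) = -I/2)
1/(-281*Y(-11)) = 1/(-(-281)*I/2) = 1/(281*I/2) = -2*I/281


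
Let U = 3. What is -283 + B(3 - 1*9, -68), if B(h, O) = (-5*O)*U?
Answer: 737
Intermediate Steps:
B(h, O) = -15*O (B(h, O) = -5*O*3 = -15*O)
-283 + B(3 - 1*9, -68) = -283 - 15*(-68) = -283 + 1020 = 737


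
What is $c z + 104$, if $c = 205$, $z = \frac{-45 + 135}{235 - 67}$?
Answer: $\frac{5987}{28} \approx 213.82$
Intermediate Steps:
$z = \frac{15}{28}$ ($z = \frac{90}{168} = 90 \cdot \frac{1}{168} = \frac{15}{28} \approx 0.53571$)
$c z + 104 = 205 \cdot \frac{15}{28} + 104 = \frac{3075}{28} + 104 = \frac{5987}{28}$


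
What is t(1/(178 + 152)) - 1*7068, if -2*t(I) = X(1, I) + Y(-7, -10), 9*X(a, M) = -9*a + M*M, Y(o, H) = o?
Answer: -13846852801/1960200 ≈ -7064.0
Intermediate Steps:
X(a, M) = -a + M²/9 (X(a, M) = (-9*a + M*M)/9 = (-9*a + M²)/9 = (M² - 9*a)/9 = -a + M²/9)
t(I) = 4 - I²/18 (t(I) = -((-1*1 + I²/9) - 7)/2 = -((-1 + I²/9) - 7)/2 = -(-8 + I²/9)/2 = 4 - I²/18)
t(1/(178 + 152)) - 1*7068 = (4 - 1/(18*(178 + 152)²)) - 1*7068 = (4 - (1/330)²/18) - 7068 = (4 - 1/18*1/108900) - 7068 = (4 - 1/1960200) - 7068 = 7840799/1960200 - 7068 = -13846852801/1960200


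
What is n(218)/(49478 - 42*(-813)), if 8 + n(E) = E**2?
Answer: 11879/20906 ≈ 0.56821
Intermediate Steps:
n(E) = -8 + E**2
n(218)/(49478 - 42*(-813)) = (-8 + 218**2)/(49478 - 42*(-813)) = (-8 + 47524)/(49478 + 34146) = 47516/83624 = 47516*(1/83624) = 11879/20906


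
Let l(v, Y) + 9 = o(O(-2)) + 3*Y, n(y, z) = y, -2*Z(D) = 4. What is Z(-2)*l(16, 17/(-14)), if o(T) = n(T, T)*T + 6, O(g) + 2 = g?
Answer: -131/7 ≈ -18.714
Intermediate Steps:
O(g) = -2 + g
Z(D) = -2 (Z(D) = -½*4 = -2)
o(T) = 6 + T² (o(T) = T*T + 6 = T² + 6 = 6 + T²)
l(v, Y) = 13 + 3*Y (l(v, Y) = -9 + ((6 + (-2 - 2)²) + 3*Y) = -9 + ((6 + (-4)²) + 3*Y) = -9 + ((6 + 16) + 3*Y) = -9 + (22 + 3*Y) = 13 + 3*Y)
Z(-2)*l(16, 17/(-14)) = -2*(13 + 3*(17/(-14))) = -2*(13 + 3*(17*(-1/14))) = -2*(13 + 3*(-17/14)) = -2*(13 - 51/14) = -2*131/14 = -131/7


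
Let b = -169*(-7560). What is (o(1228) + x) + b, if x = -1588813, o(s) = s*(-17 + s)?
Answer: 1175935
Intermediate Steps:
b = 1277640
(o(1228) + x) + b = (1228*(-17 + 1228) - 1588813) + 1277640 = (1228*1211 - 1588813) + 1277640 = (1487108 - 1588813) + 1277640 = -101705 + 1277640 = 1175935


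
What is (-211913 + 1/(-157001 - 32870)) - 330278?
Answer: -102946347362/189871 ≈ -5.4219e+5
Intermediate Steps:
(-211913 + 1/(-157001 - 32870)) - 330278 = (-211913 + 1/(-189871)) - 330278 = (-211913 - 1/189871) - 330278 = -40236133224/189871 - 330278 = -102946347362/189871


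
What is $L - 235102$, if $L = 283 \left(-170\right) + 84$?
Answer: $-283128$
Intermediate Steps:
$L = -48026$ ($L = -48110 + 84 = -48026$)
$L - 235102 = -48026 - 235102 = -283128$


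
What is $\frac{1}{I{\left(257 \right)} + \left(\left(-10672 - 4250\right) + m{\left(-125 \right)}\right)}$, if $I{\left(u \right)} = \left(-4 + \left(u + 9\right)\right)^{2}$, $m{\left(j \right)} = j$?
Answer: $\frac{1}{53597} \approx 1.8658 \cdot 10^{-5}$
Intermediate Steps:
$I{\left(u \right)} = \left(5 + u\right)^{2}$ ($I{\left(u \right)} = \left(-4 + \left(9 + u\right)\right)^{2} = \left(5 + u\right)^{2}$)
$\frac{1}{I{\left(257 \right)} + \left(\left(-10672 - 4250\right) + m{\left(-125 \right)}\right)} = \frac{1}{\left(5 + 257\right)^{2} - 15047} = \frac{1}{262^{2} - 15047} = \frac{1}{68644 - 15047} = \frac{1}{53597}$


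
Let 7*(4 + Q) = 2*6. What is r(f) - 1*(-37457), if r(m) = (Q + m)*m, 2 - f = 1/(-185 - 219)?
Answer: 42794423975/1142512 ≈ 37456.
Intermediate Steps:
Q = -16/7 (Q = -4 + (2*6)/7 = -4 + (1/7)*12 = -4 + 12/7 = -16/7 ≈ -2.2857)
f = 809/404 (f = 2 - 1/(-185 - 219) = 2 - 1/(-404) = 2 - 1*(-1/404) = 2 + 1/404 = 809/404 ≈ 2.0025)
r(m) = m*(-16/7 + m) (r(m) = (-16/7 + m)*m = m*(-16/7 + m))
r(f) - 1*(-37457) = (1/7)*(809/404)*(-16 + 7*(809/404)) - 1*(-37457) = (1/7)*(809/404)*(-16 + 5663/404) + 37457 = (1/7)*(809/404)*(-801/404) + 37457 = -648009/1142512 + 37457 = 42794423975/1142512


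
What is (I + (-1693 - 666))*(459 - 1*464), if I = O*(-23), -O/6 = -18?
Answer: 24215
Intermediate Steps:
O = 108 (O = -6*(-18) = 108)
I = -2484 (I = 108*(-23) = -2484)
(I + (-1693 - 666))*(459 - 1*464) = (-2484 + (-1693 - 666))*(459 - 1*464) = (-2484 - 2359)*(459 - 464) = -4843*(-5) = 24215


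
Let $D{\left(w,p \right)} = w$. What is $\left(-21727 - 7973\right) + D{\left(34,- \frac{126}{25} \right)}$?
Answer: $-29666$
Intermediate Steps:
$\left(-21727 - 7973\right) + D{\left(34,- \frac{126}{25} \right)} = \left(-21727 - 7973\right) + 34 = -29700 + 34 = -29666$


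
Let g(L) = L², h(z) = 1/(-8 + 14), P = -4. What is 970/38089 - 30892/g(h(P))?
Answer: -42359232998/38089 ≈ -1.1121e+6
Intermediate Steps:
h(z) = ⅙ (h(z) = 1/6 = ⅙)
970/38089 - 30892/g(h(P)) = 970/38089 - 30892/((⅙)²) = 970*(1/38089) - 30892/1/36 = 970/38089 - 30892*36 = 970/38089 - 1112112 = -42359232998/38089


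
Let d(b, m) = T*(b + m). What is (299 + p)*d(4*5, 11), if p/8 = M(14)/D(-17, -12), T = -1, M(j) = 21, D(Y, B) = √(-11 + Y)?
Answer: -9269 + 372*I*√7 ≈ -9269.0 + 984.22*I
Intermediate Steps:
p = -12*I*√7 (p = 8*(21/(√(-11 - 17))) = 8*(21/(√(-28))) = 8*(21/((2*I*√7))) = 8*(21*(-I*√7/14)) = 8*(-3*I*√7/2) = -12*I*√7 ≈ -31.749*I)
d(b, m) = -b - m (d(b, m) = -(b + m) = -b - m)
(299 + p)*d(4*5, 11) = (299 - 12*I*√7)*(-4*5 - 1*11) = (299 - 12*I*√7)*(-1*20 - 11) = (299 - 12*I*√7)*(-20 - 11) = (299 - 12*I*√7)*(-31) = -9269 + 372*I*√7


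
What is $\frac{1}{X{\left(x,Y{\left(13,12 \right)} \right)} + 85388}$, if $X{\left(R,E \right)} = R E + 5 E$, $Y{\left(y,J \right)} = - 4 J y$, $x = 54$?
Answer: $\frac{1}{48572} \approx 2.0588 \cdot 10^{-5}$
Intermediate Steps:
$Y{\left(y,J \right)} = - 4 J y$
$X{\left(R,E \right)} = 5 E + E R$ ($X{\left(R,E \right)} = E R + 5 E = 5 E + E R$)
$\frac{1}{X{\left(x,Y{\left(13,12 \right)} \right)} + 85388} = \frac{1}{\left(-4\right) 12 \cdot 13 \left(5 + 54\right) + 85388} = \frac{1}{\left(-624\right) 59 + 85388} = \frac{1}{-36816 + 85388} = \frac{1}{48572}$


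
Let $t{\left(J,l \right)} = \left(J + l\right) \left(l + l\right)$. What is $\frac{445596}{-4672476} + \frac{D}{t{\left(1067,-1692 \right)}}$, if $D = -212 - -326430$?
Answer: $\frac{8080697719}{137253982500} \approx 0.058874$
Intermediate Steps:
$D = 326218$ ($D = -212 + 326430 = 326218$)
$t{\left(J,l \right)} = 2 l \left(J + l\right)$ ($t{\left(J,l \right)} = \left(J + l\right) 2 l = 2 l \left(J + l\right)$)
$\frac{445596}{-4672476} + \frac{D}{t{\left(1067,-1692 \right)}} = \frac{445596}{-4672476} + \frac{326218}{2 \left(-1692\right) \left(1067 - 1692\right)} = 445596 \left(- \frac{1}{4672476}\right) + \frac{326218}{2 \left(-1692\right) \left(-625\right)} = - \frac{37133}{389373} + \frac{326218}{2115000} = - \frac{37133}{389373} + 326218 \cdot \frac{1}{2115000} = - \frac{37133}{389373} + \frac{163109}{1057500} = \frac{8080697719}{137253982500}$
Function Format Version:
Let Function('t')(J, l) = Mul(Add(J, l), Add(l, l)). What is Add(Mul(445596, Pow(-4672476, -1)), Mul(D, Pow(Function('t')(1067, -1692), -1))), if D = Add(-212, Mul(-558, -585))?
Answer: Rational(8080697719, 137253982500) ≈ 0.058874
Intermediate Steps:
D = 326218 (D = Add(-212, 326430) = 326218)
Function('t')(J, l) = Mul(2, l, Add(J, l)) (Function('t')(J, l) = Mul(Add(J, l), Mul(2, l)) = Mul(2, l, Add(J, l)))
Add(Mul(445596, Pow(-4672476, -1)), Mul(D, Pow(Function('t')(1067, -1692), -1))) = Add(Mul(445596, Pow(-4672476, -1)), Mul(326218, Pow(Mul(2, -1692, Add(1067, -1692)), -1))) = Add(Mul(445596, Rational(-1, 4672476)), Mul(326218, Pow(Mul(2, -1692, -625), -1))) = Add(Rational(-37133, 389373), Mul(326218, Pow(2115000, -1))) = Add(Rational(-37133, 389373), Mul(326218, Rational(1, 2115000))) = Add(Rational(-37133, 389373), Rational(163109, 1057500)) = Rational(8080697719, 137253982500)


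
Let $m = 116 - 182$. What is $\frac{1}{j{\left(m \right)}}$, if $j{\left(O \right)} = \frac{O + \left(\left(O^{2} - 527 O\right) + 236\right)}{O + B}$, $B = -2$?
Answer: $- \frac{17}{9827} \approx -0.0017299$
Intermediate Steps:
$m = -66$ ($m = 116 - 182 = -66$)
$j{\left(O \right)} = \frac{236 + O^{2} - 526 O}{-2 + O}$ ($j{\left(O \right)} = \frac{O + \left(\left(O^{2} - 527 O\right) + 236\right)}{O - 2} = \frac{O + \left(236 + O^{2} - 527 O\right)}{-2 + O} = \frac{236 + O^{2} - 526 O}{-2 + O}$)
$\frac{1}{j{\left(m \right)}} = \frac{1}{\frac{1}{-2 - 66} \left(236 + \left(-66\right)^{2} - -34716\right)} = \frac{1}{\frac{1}{-68} \left(236 + 4356 + 34716\right)} = \frac{1}{\left(- \frac{1}{68}\right) 39308} = \frac{1}{- \frac{9827}{17}} = - \frac{17}{9827}$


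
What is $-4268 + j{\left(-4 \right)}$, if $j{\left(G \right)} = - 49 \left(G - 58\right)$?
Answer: $-1230$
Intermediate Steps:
$j{\left(G \right)} = 2842 - 49 G$ ($j{\left(G \right)} = - 49 \left(-58 + G\right) = 2842 - 49 G$)
$-4268 + j{\left(-4 \right)} = -4268 + \left(2842 - -196\right) = -4268 + \left(2842 + 196\right) = -4268 + 3038 = -1230$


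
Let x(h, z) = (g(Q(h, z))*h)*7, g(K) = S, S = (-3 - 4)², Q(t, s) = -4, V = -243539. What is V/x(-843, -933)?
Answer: 243539/289149 ≈ 0.84226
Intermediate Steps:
S = 49 (S = (-7)² = 49)
g(K) = 49
x(h, z) = 343*h (x(h, z) = (49*h)*7 = 343*h)
V/x(-843, -933) = -243539/(343*(-843)) = -243539/(-289149) = -243539*(-1/289149) = 243539/289149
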